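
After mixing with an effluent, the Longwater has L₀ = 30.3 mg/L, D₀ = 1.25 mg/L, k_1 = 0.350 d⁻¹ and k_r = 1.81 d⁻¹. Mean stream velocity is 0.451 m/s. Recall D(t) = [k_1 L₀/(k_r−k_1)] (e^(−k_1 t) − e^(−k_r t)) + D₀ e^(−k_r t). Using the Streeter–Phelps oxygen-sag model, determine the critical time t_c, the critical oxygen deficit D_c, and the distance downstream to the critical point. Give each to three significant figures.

t_c ≈ 0.996 d; D_c ≈ 4.13 mg/L; x_c ≈ 38.8 km

At the critical point dD/dt = 0, so k_1 L₀ e^(−k_1 t) = k_r D. Substituting D(t) from the Streeter–Phelps equation and solving for t gives
t_c = ln[(k_r/k_1)(1 − D₀(k_r−k_1)/(k_1 L₀))] / (k_r−k_1).
Here k_r−k_1 = 1.460 d⁻¹ and 1 − D₀(k_r−k_1)/(k_1 L₀) = 1 − 1.25×1.460/(0.350×30.3) = 0.8279, so
t_c = ln(5.171 × 0.8279) / 1.460 = 1.454 / 1.460 = 0.9961 d.
L(t_c) = L₀ e^(−k_1 t_c) = 30.3 × 0.7057 = 21.38 mg/L, and at the critical point k_r D_c = k_1 L, so D_c = (0.350/1.81) × 21.38 = 4.134 mg/L.
x_c = v t_c = 0.451 m/s × 0.9961 d × 86400 s/d = 38810 m ≈ 38.8 km.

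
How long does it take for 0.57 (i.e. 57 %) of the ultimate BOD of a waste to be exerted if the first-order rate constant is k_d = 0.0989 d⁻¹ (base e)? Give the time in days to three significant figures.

y/L₀ = 1 − e^(−k_d t) = 0.57 ⇒ e^(−k_d t) = 0.430
t = −ln(0.430) / 0.0989 = 0.8440 / 0.0989 = 8.534 d.

t ≈ 8.53 d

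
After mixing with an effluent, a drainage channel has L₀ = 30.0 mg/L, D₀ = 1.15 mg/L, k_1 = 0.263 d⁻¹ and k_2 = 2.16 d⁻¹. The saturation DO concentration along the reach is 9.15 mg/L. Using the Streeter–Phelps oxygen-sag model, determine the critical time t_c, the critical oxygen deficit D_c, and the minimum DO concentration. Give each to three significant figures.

t_c ≈ 0.939 d; D_c ≈ 2.85 mg/L; min DO ≈ 6.30 mg/L

At the critical point dD/dt = 0, so k_1 L₀ e^(−k_1 t) = k_2 D. Substituting D(t) from the Streeter–Phelps equation and solving for t gives
t_c = ln[(k_2/k_1)(1 − D₀(k_2−k_1)/(k_1 L₀))] / (k_2−k_1).
Here k_2−k_1 = 1.897 d⁻¹ and 1 − D₀(k_2−k_1)/(k_1 L₀) = 1 − 1.15×1.897/(0.263×30.0) = 0.7235, so
t_c = ln(8.213 × 0.7235) / 1.897 = 1.782 / 1.897 = 0.9394 d.
L(t_c) = L₀ e^(−k_1 t_c) = 30.0 × 0.7811 = 23.43 mg/L, and at the critical point k_2 D_c = k_1 L, so D_c = (0.263/2.16) × 23.43 = 2.853 mg/L.
Minimum DO = C_s − D_c = 9.15 − 2.853 = 6.297 mg/L.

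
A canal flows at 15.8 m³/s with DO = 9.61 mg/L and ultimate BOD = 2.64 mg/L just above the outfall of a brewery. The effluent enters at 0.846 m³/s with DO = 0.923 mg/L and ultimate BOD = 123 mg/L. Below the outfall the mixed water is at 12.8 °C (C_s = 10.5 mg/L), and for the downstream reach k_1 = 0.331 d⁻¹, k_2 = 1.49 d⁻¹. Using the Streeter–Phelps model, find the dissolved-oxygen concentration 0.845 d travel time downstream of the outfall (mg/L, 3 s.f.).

DO ≈ 8.94 mg/L

Mixed DO = (15.8×9.61 + 0.846×0.923)/(15.8+0.846) = 152.6/16.65 = 9.169 mg/L.
Mixed L₀ = (15.8×2.64 + 0.846×123)/(16.65) = 145.8/16.65 = 8.757 mg/L.
Initial deficit D₀ = C_s − DO₀ = 10.5 − 9.169 = 1.331 mg/L.
D(0.845) = [0.331×8.757/(1.49−0.331)](e^(−0.331×0.845) − e^(−1.49×0.845)) + 1.331 e^(−1.49×0.845)
= 2.501 × (0.7560 − 0.2839) + 1.331 × 0.2839 = 1.559 mg/L.
DO = 10.5 − 1.559 = 8.941 mg/L.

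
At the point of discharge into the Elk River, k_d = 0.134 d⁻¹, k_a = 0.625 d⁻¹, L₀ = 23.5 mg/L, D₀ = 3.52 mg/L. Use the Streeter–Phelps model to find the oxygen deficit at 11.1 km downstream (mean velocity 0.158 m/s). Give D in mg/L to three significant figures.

D ≈ 4.01 mg/L

Travel time t = x/v = 11.1 km / (0.158 m/s) = 11100 m / 0.158 m/s = 70250 s = 0.8131 d.
k_d L₀/(k_a−k_d) = 0.134×23.5/(0.625−0.134) = 3.149/0.4910 = 6.413 mg/L.
e^(−k_d t) = e^(−0.134×0.8131) = 0.8968; e^(−k_a t) = e^(−0.625×0.8131) = 0.6016.
D = 6.413 × (0.8968 − 0.6016) + 3.52 × 0.6016 = 1.893 + 2.118 = 4.011 mg/L.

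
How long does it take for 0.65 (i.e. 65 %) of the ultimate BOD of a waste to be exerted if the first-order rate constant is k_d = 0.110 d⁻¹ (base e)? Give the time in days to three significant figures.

y/L₀ = 1 − e^(−k_d t) = 0.65 ⇒ e^(−k_d t) = 0.350
t = −ln(0.350) / 0.110 = 1.050 / 0.110 = 9.544 d.

t ≈ 9.54 d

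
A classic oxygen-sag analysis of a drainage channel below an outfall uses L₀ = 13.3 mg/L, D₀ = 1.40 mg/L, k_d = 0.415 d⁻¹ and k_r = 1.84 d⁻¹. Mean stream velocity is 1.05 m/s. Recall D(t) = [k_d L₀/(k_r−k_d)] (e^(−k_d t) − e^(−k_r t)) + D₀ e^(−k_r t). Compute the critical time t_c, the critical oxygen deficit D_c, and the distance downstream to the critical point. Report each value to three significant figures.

t_c ≈ 0.730 d; D_c ≈ 2.22 mg/L; x_c ≈ 66.3 km

With k_r/k_d = 4.434 and 1 − D₀(k_r−k_d)/(k_d L₀) = 0.6386,
t_c = ln(4.434 × 0.6386) / (1.84 − 0.415) = ln(2.831) / 1.425 = 1.041/1.425 = 0.7303 d.
L(t_c) = L₀ e^(−k_d t_c) = 13.3 × 0.7385 = 9.823 mg/L, and at the critical point k_r D_c = k_d L, so D_c = (0.415/1.84) × 9.823 = 2.215 mg/L.
x_c = v t_c = 1.05 m/s × 0.7303 d × 86400 s/d = 66250 m ≈ 66.3 km.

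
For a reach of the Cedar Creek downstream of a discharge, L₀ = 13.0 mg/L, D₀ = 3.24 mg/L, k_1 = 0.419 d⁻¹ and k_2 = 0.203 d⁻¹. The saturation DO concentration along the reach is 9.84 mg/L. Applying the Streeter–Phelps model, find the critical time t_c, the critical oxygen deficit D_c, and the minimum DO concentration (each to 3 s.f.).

With k_2/k_1 = 0.4845 and 1 − D₀(k_2−k_1)/(k_1 L₀) = 1.128,
t_c = ln(0.4845 × 1.128) / (0.203 − 0.419) = ln(0.5467) / -0.2160 = -0.6038/-0.2160 = 2.795 d.
L(t_c) = L₀ e^(−k_1 t_c) = 13.0 × 0.3100 = 4.030 mg/L, and at the critical point k_2 D_c = k_1 L, so D_c = (0.419/0.203) × 4.030 = 8.318 mg/L.
Minimum DO = C_s − D_c = 9.84 − 8.318 = 1.522 mg/L.

t_c ≈ 2.80 d; D_c ≈ 8.32 mg/L; min DO ≈ 1.52 mg/L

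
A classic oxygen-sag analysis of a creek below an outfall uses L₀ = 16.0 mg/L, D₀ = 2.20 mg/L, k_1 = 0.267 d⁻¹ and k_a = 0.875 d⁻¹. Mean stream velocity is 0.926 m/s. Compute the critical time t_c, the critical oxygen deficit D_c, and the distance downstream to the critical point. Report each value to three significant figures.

t_c ≈ 1.33 d; D_c ≈ 3.42 mg/L; x_c ≈ 107 km

With k_a/k_1 = 3.277 and 1 − D₀(k_a−k_1)/(k_1 L₀) = 0.6869,
t_c = ln(3.277 × 0.6869) / (0.875 − 0.267) = ln(2.251) / 0.6080 = 0.8114/0.6080 = 1.335 d.
D_c = (k_1/k_a) L₀ e^(−k_1 t_c) = (0.267/0.875) × 16.0 × e^(−0.267×1.335) = 0.3051 × 16.0 × 0.7002 = 3.419 mg/L.
x_c = v t_c = 0.926 m/s × 1.335 d × 86400 s/d = 106800 m ≈ 107 km.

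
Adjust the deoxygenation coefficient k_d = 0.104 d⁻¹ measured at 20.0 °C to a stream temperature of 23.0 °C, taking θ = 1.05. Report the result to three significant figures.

k_d(T₂) = k_d(T₁) · θ^(T₂−T₁) = 0.104 × 1.05^(23.0−20.0)
= 0.104 × 1.05^3.00 = 0.104 × 1.158 = 0.1204 d⁻¹.

k_d ≈ 0.120 d⁻¹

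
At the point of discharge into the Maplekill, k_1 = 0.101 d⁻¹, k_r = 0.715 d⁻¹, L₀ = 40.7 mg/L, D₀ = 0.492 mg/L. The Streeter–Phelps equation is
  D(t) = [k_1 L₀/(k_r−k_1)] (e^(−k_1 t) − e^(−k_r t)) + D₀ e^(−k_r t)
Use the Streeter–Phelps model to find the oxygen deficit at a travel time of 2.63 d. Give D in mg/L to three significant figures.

D ≈ 4.19 mg/L

k_1 L₀/(k_r−k_1) = 0.101×40.7/(0.715−0.101) = 4.111/0.6140 = 6.695 mg/L.
e^(−k_1 t) = e^(−0.101×2.630) = 0.7667; e^(−k_r t) = e^(−0.715×2.630) = 0.1525.
D = 6.695 × (0.7667 − 0.1525) + 0.492 × 0.1525 = 4.112 + 0.07504 = 4.187 mg/L.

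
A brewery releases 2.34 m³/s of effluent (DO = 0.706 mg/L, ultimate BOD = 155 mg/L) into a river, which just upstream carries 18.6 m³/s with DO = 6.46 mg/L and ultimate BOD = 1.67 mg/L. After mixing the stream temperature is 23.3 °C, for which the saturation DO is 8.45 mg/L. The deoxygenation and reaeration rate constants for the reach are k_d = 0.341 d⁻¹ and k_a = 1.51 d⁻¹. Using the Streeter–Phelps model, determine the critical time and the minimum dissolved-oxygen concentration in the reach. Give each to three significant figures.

Mixed DO = (18.6×6.46 + 2.34×0.706)/(18.6+2.34) = 121.8/20.94 = 5.817 mg/L.
Mixed L₀ = (18.6×1.67 + 2.34×155)/(20.94) = 393.8/20.94 = 18.80 mg/L.
Initial deficit D₀ = C_s − DO₀ = 8.45 − 5.817 = 2.633 mg/L.
t_c = (1/1.169) ln[(1.51/0.341)(1 − 2.633×1.169/(0.341×18.80))] = 0.8554 × ln(2.303) = 0.7135 d.
D_c = (0.341/1.51) × 18.80 × e^(−0.341×0.7135) = 0.2258 × 18.80 × 0.7840 = 3.329 mg/L.
Minimum DO = 8.45 − 3.329 = 5.121 mg/L.

t_c ≈ 0.713 d; minimum DO ≈ 5.12 mg/L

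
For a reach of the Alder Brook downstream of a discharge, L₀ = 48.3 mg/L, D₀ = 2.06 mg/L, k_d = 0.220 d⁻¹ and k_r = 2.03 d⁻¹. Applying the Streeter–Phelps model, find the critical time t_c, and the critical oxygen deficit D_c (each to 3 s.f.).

t_c = [1/(k_r−k_d)] ln[(k_r/k_d)(1 − D₀(k_r−k_d)/(k_d L₀))]
= [1/(2.03−0.220)] ln[(2.03/0.220)(1 − 2.06×1.810/(0.220×48.3))]
= (1/1.810) ln[9.227 × 0.6491] = 0.5525 × ln(5.989) = 0.5525 × 1.790 = 0.9890 d.
L(t_c) = L₀ e^(−k_d t_c) = 48.3 × 0.8045 = 38.86 mg/L, and at the critical point k_r D_c = k_d L, so D_c = (0.220/2.03) × 38.86 = 4.211 mg/L.

t_c ≈ 0.989 d; D_c ≈ 4.21 mg/L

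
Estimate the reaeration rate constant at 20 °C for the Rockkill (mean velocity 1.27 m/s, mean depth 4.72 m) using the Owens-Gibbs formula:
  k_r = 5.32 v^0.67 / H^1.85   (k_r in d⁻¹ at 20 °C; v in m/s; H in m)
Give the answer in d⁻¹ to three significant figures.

k_r = 5.32 × 1.27^0.67 / 4.72^1.85 = 5.32 × 1.174 / 17.65 = 0.3537 d⁻¹.

k_r ≈ 0.354 d⁻¹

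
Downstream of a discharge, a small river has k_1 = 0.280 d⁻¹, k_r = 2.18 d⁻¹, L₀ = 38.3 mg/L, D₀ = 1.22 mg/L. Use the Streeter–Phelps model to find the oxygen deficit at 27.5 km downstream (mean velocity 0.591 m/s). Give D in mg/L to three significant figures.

D ≈ 3.49 mg/L

Travel time t = x/v = 27.5 km / (0.591 m/s) = 27500 m / 0.591 m/s = 46530 s = 0.5386 d.
k_1 L₀/(k_r−k_1) = 0.280×38.3/(2.18−0.280) = 10.72/1.900 = 5.644 mg/L.
e^(−k_1 t) = e^(−0.280×0.5386) = 0.8600; e^(−k_r t) = e^(−2.18×0.5386) = 0.3091.
D = 5.644 × (0.8600 − 0.3091) + 1.22 × 0.3091 = 3.109 + 0.3771 = 3.487 mg/L.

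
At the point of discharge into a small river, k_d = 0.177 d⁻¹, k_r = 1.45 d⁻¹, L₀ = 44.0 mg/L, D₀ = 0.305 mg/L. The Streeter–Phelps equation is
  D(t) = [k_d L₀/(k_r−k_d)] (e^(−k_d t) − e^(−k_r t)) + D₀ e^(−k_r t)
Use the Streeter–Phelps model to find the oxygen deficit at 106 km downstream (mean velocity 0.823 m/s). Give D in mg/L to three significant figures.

Travel time t = x/v = 106 km / (0.823 m/s) = 106000 m / 0.823 m/s = 128800 s = 1.491 d.
k_d L₀/(k_r−k_d) = 0.177×44.0/(1.45−0.177) = 7.788/1.273 = 6.118 mg/L.
e^(−k_d t) = e^(−0.177×1.491) = 0.7681; e^(−k_r t) = e^(−1.45×1.491) = 0.1151.
D = 6.118 × (0.7681 − 0.1151) + 0.305 × 0.1151 = 3.995 + 0.03512 = 4.030 mg/L.

D ≈ 4.03 mg/L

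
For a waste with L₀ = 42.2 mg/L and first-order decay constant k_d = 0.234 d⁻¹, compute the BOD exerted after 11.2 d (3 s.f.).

y ≈ 39.1 mg/L

y_t = L₀(1 − e^(−k_d t)) = 42.2 × (1 − e^(−0.234×11.2))
= 42.2 × (1 − 0.07274) = 42.2 × 0.9273 = 39.13 mg/L.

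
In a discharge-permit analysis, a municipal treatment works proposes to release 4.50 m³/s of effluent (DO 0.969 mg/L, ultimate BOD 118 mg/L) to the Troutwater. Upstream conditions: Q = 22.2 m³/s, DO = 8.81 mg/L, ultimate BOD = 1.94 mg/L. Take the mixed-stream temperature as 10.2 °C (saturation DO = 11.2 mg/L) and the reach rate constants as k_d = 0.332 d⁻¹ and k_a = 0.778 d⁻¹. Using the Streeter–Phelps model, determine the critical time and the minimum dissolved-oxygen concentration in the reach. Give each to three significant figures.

Mixed DO = (22.2×8.81 + 4.50×0.969)/(22.2+4.50) = 199.9/26.70 = 7.488 mg/L.
Mixed L₀ = (22.2×1.94 + 4.50×118)/(26.70) = 574.1/26.70 = 21.50 mg/L.
Initial deficit D₀ = C_s − DO₀ = 11.2 − 7.488 = 3.712 mg/L.
t_c = (1/0.4460) ln[(0.778/0.332)(1 − 3.712×0.4460/(0.332×21.50))] = 2.242 × ln(1.800) = 1.318 d.
D_c = (0.332/0.778) × 21.50 × e^(−0.332×1.318) = 0.4267 × 21.50 × 0.6456 = 5.924 mg/L.
Minimum DO = 11.2 − 5.924 = 5.276 mg/L.

t_c ≈ 1.32 d; minimum DO ≈ 5.28 mg/L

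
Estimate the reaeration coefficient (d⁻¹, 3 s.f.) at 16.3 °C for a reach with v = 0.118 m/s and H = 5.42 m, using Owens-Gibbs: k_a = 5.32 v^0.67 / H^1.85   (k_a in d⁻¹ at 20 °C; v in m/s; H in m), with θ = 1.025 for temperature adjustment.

k_a(20) = 5.32 × 0.118^0.67 / 5.42^1.85 = 5.32 × 0.2389 / 22.80 = 0.05574 d⁻¹.
k_a(16.3) = 0.05574 × 1.025^(16.3−20) = 0.05574 × 0.9127 = 0.05087 d⁻¹.

k_a ≈ 0.0509 d⁻¹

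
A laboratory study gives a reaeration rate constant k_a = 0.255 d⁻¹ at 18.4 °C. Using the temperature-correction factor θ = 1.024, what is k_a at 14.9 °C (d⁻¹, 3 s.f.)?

k_a ≈ 0.235 d⁻¹

k_a(T₂) = k_a(T₁) · θ^(T₂−T₁) = 0.255 × 1.024^(14.9−18.4)
= 0.255 × 1.024^-3.50 = 0.255 × 0.9203 = 0.2347 d⁻¹.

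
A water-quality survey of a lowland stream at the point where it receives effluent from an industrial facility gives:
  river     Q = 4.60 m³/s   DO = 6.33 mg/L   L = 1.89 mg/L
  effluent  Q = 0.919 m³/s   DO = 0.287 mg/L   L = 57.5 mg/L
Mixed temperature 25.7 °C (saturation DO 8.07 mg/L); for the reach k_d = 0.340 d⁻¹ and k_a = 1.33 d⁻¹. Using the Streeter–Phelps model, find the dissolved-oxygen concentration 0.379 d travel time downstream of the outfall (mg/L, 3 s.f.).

DO ≈ 5.36 mg/L

Mixed DO = (4.60×6.33 + 0.919×0.287)/(4.60+0.919) = 29.38/5.519 = 5.324 mg/L.
Mixed L₀ = (4.60×1.89 + 0.919×57.5)/(5.519) = 61.54/5.519 = 11.15 mg/L.
Initial deficit D₀ = C_s − DO₀ = 8.07 − 5.324 = 2.746 mg/L.
D(0.379) = [0.340×11.15/(1.33−0.340)](e^(−0.340×0.379) − e^(−1.33×0.379)) + 2.746 e^(−1.33×0.379)
= 3.829 × (0.8791 − 0.6041) + 2.746 × 0.6041 = 2.712 mg/L.
DO = 8.07 − 2.712 = 5.358 mg/L.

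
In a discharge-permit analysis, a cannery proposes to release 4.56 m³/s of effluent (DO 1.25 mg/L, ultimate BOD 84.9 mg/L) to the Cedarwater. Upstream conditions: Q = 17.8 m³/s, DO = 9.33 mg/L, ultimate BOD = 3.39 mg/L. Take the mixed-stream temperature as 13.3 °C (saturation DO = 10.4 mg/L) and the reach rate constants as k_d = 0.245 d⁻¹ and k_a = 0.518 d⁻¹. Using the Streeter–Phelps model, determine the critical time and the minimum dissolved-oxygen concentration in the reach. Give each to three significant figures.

t_c ≈ 2.14 d; minimum DO ≈ 4.80 mg/L

Mixed DO = (17.8×9.33 + 4.56×1.25)/(17.8+4.56) = 171.8/22.36 = 7.682 mg/L.
Mixed L₀ = (17.8×3.39 + 4.56×84.9)/(22.36) = 447.5/22.36 = 20.01 mg/L.
Initial deficit D₀ = C_s − DO₀ = 10.4 − 7.682 = 2.718 mg/L.
t_c = (1/0.2730) ln[(0.518/0.245)(1 − 2.718×0.2730/(0.245×20.01))] = 3.663 × ln(1.794) = 2.142 d.
D_c = (0.245/0.518) × 20.01 × e^(−0.245×2.142) = 0.4730 × 20.01 × 0.5917 = 5.601 mg/L.
Minimum DO = 10.4 − 5.601 = 4.799 mg/L.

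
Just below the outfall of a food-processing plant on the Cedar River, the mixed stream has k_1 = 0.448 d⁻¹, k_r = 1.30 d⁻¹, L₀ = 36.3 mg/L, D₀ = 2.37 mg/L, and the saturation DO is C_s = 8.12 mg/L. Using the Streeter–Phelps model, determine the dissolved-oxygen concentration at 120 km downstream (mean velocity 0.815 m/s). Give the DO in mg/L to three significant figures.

DO ≈ 1.05 mg/L

Travel time t = x/v = 120 km / (0.815 m/s) = 120000 m / 0.815 m/s = 147200 s = 1.704 d.
k_1 L₀/(k_r−k_1) = 0.448×36.3/(1.30−0.448) = 16.26/0.8520 = 19.09 mg/L.
e^(−k_1 t) = e^(−0.448×1.704) = 0.4660; e^(−k_r t) = e^(−1.30×1.704) = 0.1091.
D = 19.09 × (0.4660 − 0.1091) + 2.37 × 0.1091 = 6.813 + 0.2586 = 7.072 mg/L.
DO = C_s − D = 8.12 − 7.072 = 1.048 mg/L.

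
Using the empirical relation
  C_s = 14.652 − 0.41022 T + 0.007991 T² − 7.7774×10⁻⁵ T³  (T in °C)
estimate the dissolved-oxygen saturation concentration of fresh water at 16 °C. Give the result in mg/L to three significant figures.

C_s = 14.652 − 0.41022×16 + 0.007991×16² − 7.7774×10⁻⁵×16³ = 9.816 mg/L.

C_s ≈ 9.82 mg/L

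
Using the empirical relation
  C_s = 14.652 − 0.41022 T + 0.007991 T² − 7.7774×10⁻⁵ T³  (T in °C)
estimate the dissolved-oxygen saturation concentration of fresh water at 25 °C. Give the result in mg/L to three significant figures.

C_s = 14.652 − 0.41022×25 + 0.007991×25² − 7.7774×10⁻⁵×25³ = 8.176 mg/L.

C_s ≈ 8.18 mg/L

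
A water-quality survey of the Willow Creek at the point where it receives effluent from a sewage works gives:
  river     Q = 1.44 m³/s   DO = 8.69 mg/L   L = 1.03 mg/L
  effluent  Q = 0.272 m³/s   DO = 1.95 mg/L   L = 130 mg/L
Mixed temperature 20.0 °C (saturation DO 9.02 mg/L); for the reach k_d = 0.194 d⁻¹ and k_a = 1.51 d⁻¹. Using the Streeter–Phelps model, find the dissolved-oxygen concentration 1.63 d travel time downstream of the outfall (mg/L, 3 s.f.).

Mixed DO = (1.44×8.69 + 0.272×1.95)/(1.44+0.272) = 13.04/1.712 = 7.619 mg/L.
Mixed L₀ = (1.44×1.03 + 0.272×130)/(1.712) = 36.84/1.712 = 21.52 mg/L.
Initial deficit D₀ = C_s − DO₀ = 9.02 − 7.619 = 1.401 mg/L.
D(1.63) = [0.194×21.52/(1.51−0.194)](e^(−0.194×1.63) − e^(−1.51×1.63)) + 1.401 e^(−1.51×1.63)
= 3.172 × (0.7289 − 0.08532) + 1.401 × 0.08532 = 2.161 mg/L.
DO = 9.02 − 2.161 = 6.859 mg/L.

DO ≈ 6.86 mg/L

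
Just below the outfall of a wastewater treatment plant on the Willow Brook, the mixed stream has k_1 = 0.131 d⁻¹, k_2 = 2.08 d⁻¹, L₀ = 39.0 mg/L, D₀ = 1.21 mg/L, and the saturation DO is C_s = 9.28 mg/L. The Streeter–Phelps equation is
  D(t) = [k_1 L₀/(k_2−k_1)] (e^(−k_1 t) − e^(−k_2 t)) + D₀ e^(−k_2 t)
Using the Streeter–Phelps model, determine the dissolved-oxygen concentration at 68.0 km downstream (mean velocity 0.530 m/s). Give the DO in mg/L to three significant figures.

Travel time t = x/v = 68.0 km / (0.530 m/s) = 68000 m / 0.530 m/s = 128300 s = 1.485 d.
k_1 L₀/(k_2−k_1) = 0.131×39.0/(2.08−0.131) = 5.109/1.949 = 2.621 mg/L.
e^(−k_1 t) = e^(−0.131×1.485) = 0.8232; e^(−k_2 t) = e^(−2.08×1.485) = 0.04556.
D = 2.621 × (0.8232 − 0.04556) + 1.21 × 0.04556 = 2.039 + 0.05513 = 2.094 mg/L.
DO = C_s − D = 9.28 − 2.094 = 7.186 mg/L.

DO ≈ 7.19 mg/L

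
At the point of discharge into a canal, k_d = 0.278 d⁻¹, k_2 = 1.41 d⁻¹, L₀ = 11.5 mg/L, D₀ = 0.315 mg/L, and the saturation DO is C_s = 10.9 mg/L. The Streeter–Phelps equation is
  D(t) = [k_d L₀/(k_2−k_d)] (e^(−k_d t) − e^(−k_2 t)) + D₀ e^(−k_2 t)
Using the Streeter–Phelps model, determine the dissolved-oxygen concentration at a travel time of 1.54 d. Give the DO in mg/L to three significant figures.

DO ≈ 9.35 mg/L

k_d L₀/(k_2−k_d) = 0.278×11.5/(1.41−0.278) = 3.197/1.132 = 2.824 mg/L.
e^(−k_d t) = e^(−0.278×1.540) = 0.6517; e^(−k_2 t) = e^(−1.41×1.540) = 0.1140.
D = 2.824 × (0.6517 − 0.1140) + 0.315 × 0.1140 = 1.519 + 0.03592 = 1.555 mg/L.
DO = C_s − D = 10.9 − 1.555 = 9.345 mg/L.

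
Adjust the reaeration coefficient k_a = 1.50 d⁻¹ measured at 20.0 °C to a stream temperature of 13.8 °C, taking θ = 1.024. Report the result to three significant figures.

k_a ≈ 1.29 d⁻¹

k_a(T₂) = k_a(T₁) · θ^(T₂−T₁) = 1.50 × 1.024^(13.8−20.0)
= 1.50 × 1.024^-6.20 = 1.50 × 0.8633 = 1.295 d⁻¹.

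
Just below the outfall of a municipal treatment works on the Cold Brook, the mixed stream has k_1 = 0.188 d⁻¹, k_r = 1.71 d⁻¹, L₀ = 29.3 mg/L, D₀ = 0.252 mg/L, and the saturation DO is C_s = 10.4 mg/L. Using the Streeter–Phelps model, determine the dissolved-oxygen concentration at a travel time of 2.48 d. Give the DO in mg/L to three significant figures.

DO ≈ 8.18 mg/L

k_1 L₀/(k_r−k_1) = 0.188×29.3/(1.71−0.188) = 5.508/1.522 = 3.619 mg/L.
e^(−k_1 t) = e^(−0.188×2.480) = 0.6274; e^(−k_r t) = e^(−1.71×2.480) = 0.01440.
D = 3.619 × (0.6274 − 0.01440) + 0.252 × 0.01440 = 2.218 + 0.003628 = 2.222 mg/L.
DO = C_s − D = 10.4 − 2.222 = 8.178 mg/L.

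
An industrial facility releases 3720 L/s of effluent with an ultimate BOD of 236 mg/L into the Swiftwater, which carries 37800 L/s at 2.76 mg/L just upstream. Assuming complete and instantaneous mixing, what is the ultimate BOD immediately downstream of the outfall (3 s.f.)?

23.7 mg/L

Flow-weighted mixing: C = (Q_r C_r + Q_w C_w)/(Q_r + Q_w)
= (37800×2.76 + 3720×236)/(37800 + 3720) = 982200/41520 = 23.66 mg/L.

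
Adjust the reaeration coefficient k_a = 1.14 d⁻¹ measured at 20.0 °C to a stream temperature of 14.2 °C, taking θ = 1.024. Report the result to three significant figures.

k_a(T₂) = k_a(T₁) · θ^(T₂−T₁) = 1.14 × 1.024^(14.2−20.0)
= 1.14 × 1.024^-5.80 = 1.14 × 0.8715 = 0.9935 d⁻¹.

k_a ≈ 0.993 d⁻¹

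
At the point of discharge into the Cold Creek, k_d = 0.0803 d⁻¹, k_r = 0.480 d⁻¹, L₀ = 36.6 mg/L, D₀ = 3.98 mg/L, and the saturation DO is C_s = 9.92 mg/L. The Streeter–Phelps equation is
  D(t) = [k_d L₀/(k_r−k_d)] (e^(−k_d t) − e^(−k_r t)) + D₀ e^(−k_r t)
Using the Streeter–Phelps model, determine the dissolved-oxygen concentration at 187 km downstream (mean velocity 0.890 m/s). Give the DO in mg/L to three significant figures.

Travel time t = x/v = 187 km / (0.890 m/s) = 187000 m / 0.890 m/s = 210100 s = 2.432 d.
k_d L₀/(k_r−k_d) = 0.0803×36.6/(0.480−0.0803) = 2.939/0.3997 = 7.353 mg/L.
e^(−k_d t) = e^(−0.0803×2.432) = 0.8226; e^(−k_r t) = e^(−0.480×2.432) = 0.3112.
D = 7.353 × (0.8226 − 0.3112) + 3.98 × 0.3112 = 3.760 + 1.239 = 4.999 mg/L.
DO = C_s − D = 9.92 − 4.999 = 4.921 mg/L.

DO ≈ 4.92 mg/L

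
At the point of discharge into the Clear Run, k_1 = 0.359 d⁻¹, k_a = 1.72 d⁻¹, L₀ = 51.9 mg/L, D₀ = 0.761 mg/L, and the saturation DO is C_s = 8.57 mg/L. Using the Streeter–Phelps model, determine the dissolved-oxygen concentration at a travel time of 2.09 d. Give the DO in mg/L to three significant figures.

DO ≈ 2.46 mg/L

k_1 L₀/(k_a−k_1) = 0.359×51.9/(1.72−0.359) = 18.63/1.361 = 13.69 mg/L.
e^(−k_1 t) = e^(−0.359×2.090) = 0.4722; e^(−k_a t) = e^(−1.72×2.090) = 0.02747.
D = 13.69 × (0.4722 − 0.02747) + 0.761 × 0.02747 = 6.089 + 0.02090 = 6.110 mg/L.
DO = C_s − D = 8.57 − 6.110 = 2.460 mg/L.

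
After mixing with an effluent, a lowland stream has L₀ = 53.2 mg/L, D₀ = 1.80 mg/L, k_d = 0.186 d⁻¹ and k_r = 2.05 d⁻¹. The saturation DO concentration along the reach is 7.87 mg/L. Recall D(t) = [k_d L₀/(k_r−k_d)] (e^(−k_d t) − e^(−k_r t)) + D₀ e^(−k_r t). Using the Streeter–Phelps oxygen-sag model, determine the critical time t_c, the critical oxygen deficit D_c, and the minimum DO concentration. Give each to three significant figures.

t_c ≈ 1.07 d; D_c ≈ 3.96 mg/L; min DO ≈ 3.91 mg/L

t_c = [1/(k_r−k_d)] ln[(k_r/k_d)(1 − D₀(k_r−k_d)/(k_d L₀))]
= [1/(2.05−0.186)] ln[(2.05/0.186)(1 − 1.80×1.864/(0.186×53.2))]
= (1/1.864) ln[11.02 × 0.6609] = 0.5365 × ln(7.284) = 0.5365 × 1.986 = 1.065 d.
D_c = (k_d/k_r) L₀ e^(−k_d t_c) = (0.186/2.05) × 53.2 × e^(−0.186×1.065) = 0.09073 × 53.2 × 0.8202 = 3.959 mg/L.
Minimum DO = C_s − D_c = 7.87 − 3.959 = 3.911 mg/L.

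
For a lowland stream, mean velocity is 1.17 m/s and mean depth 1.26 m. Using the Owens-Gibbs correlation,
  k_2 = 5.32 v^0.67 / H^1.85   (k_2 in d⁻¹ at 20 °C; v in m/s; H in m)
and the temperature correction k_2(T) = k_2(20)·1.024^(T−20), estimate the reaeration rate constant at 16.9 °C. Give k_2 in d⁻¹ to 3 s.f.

k_2 ≈ 3.58 d⁻¹

k_2(20) = 5.32 × 1.17^0.67 / 1.26^1.85 = 5.32 × 1.111 / 1.534 = 3.854 d⁻¹.
k_2(16.9) = 3.854 × 1.024^(16.9−20) = 3.854 × 0.9291 = 3.581 d⁻¹.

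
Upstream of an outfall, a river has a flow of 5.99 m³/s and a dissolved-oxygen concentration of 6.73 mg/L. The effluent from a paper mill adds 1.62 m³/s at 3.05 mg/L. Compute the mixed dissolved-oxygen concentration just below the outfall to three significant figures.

5.95 mg/L

Flow-weighted mixing: C = (Q_r C_r + Q_w C_w)/(Q_r + Q_w)
= (5.99×6.73 + 1.62×3.05)/(5.99 + 1.62) = 45.25/7.610 = 5.947 mg/L.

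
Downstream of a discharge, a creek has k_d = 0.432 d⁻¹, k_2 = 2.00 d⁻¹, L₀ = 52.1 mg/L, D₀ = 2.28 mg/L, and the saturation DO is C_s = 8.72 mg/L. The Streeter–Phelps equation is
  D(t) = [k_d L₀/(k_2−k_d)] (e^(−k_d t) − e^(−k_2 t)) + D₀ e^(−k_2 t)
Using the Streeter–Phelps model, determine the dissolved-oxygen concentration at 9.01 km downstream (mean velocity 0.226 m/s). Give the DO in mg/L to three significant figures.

DO ≈ 1.76 mg/L

Travel time t = x/v = 9.01 km / (0.226 m/s) = 9010 m / 0.226 m/s = 39870 s = 0.4614 d.
k_d L₀/(k_2−k_d) = 0.432×52.1/(2.00−0.432) = 22.51/1.568 = 14.35 mg/L.
e^(−k_d t) = e^(−0.432×0.4614) = 0.8193; e^(−k_2 t) = e^(−2.00×0.4614) = 0.3974.
D = 14.35 × (0.8193 − 0.3974) + 2.28 × 0.3974 = 6.056 + 0.9060 = 6.962 mg/L.
DO = C_s − D = 8.72 − 6.962 = 1.758 mg/L.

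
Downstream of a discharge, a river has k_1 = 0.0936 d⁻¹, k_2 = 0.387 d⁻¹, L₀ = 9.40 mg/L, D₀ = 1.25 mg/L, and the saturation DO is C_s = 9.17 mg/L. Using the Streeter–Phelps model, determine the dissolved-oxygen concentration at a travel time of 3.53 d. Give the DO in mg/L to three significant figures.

DO ≈ 7.46 mg/L

k_1 L₀/(k_2−k_1) = 0.0936×9.40/(0.387−0.0936) = 0.8798/0.2934 = 2.999 mg/L.
e^(−k_1 t) = e^(−0.0936×3.530) = 0.7186; e^(−k_2 t) = e^(−0.387×3.530) = 0.2551.
D = 2.999 × (0.7186 − 0.2551) + 1.25 × 0.2551 = 1.390 + 0.3189 = 1.709 mg/L.
DO = C_s − D = 9.17 − 1.709 = 7.461 mg/L.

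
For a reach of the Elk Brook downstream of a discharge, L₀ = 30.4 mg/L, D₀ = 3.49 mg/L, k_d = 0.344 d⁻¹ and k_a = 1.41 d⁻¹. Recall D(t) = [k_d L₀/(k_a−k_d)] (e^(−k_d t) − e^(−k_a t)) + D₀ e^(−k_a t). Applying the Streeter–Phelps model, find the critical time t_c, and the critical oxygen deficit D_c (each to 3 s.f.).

t_c = [1/(k_a−k_d)] ln[(k_a/k_d)(1 − D₀(k_a−k_d)/(k_d L₀))]
= [1/(1.41−0.344)] ln[(1.41/0.344)(1 − 3.49×1.066/(0.344×30.4))]
= (1/1.066) ln[4.099 × 0.6442] = 0.9381 × ln(2.641) = 0.9381 × 0.9710 = 0.9109 d.
D_c = (k_d/k_a) L₀ e^(−k_d t_c) = (0.344/1.41) × 30.4 × e^(−0.344×0.9109) = 0.2440 × 30.4 × 0.7310 = 5.422 mg/L.

t_c ≈ 0.911 d; D_c ≈ 5.42 mg/L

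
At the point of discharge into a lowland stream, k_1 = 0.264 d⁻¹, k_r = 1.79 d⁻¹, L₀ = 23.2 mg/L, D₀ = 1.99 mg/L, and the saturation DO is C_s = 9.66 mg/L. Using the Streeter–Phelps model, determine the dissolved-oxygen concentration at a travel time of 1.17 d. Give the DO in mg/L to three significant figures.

k_1 L₀/(k_r−k_1) = 0.264×23.2/(1.79−0.264) = 6.125/1.526 = 4.014 mg/L.
e^(−k_1 t) = e^(−0.264×1.170) = 0.7343; e^(−k_r t) = e^(−1.79×1.170) = 0.1232.
D = 4.014 × (0.7343 − 0.1232) + 1.99 × 0.1232 = 2.453 + 0.2451 = 2.698 mg/L.
DO = C_s − D = 9.66 − 2.698 = 6.962 mg/L.

DO ≈ 6.96 mg/L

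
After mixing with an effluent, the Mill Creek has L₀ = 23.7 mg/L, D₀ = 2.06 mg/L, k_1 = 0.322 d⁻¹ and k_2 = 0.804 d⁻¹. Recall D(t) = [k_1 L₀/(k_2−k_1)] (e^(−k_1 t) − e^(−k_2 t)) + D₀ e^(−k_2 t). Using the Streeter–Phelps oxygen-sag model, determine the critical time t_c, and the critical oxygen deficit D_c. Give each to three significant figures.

With k_2/k_1 = 2.497 and 1 − D₀(k_2−k_1)/(k_1 L₀) = 0.8699,
t_c = ln(2.497 × 0.8699) / (0.804 − 0.322) = ln(2.172) / 0.4820 = 0.7757/0.4820 = 1.609 d.
L(t_c) = L₀ e^(−k_1 t_c) = 23.7 × 0.5956 = 14.12 mg/L, and at the critical point k_2 D_c = k_1 L, so D_c = (0.322/0.804) × 14.12 = 5.653 mg/L.

t_c ≈ 1.61 d; D_c ≈ 5.65 mg/L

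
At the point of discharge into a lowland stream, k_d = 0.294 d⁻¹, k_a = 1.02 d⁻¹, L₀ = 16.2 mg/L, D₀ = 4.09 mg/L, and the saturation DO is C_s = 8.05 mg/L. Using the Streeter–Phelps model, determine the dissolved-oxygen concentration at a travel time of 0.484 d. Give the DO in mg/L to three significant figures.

DO ≈ 3.87 mg/L

k_d L₀/(k_a−k_d) = 0.294×16.2/(1.02−0.294) = 4.763/0.7260 = 6.560 mg/L.
e^(−k_d t) = e^(−0.294×0.4840) = 0.8674; e^(−k_a t) = e^(−1.02×0.4840) = 0.6104.
D = 6.560 × (0.8674 − 0.6104) + 4.09 × 0.6104 = 1.686 + 2.496 = 4.182 mg/L.
DO = C_s − D = 8.05 − 4.182 = 3.868 mg/L.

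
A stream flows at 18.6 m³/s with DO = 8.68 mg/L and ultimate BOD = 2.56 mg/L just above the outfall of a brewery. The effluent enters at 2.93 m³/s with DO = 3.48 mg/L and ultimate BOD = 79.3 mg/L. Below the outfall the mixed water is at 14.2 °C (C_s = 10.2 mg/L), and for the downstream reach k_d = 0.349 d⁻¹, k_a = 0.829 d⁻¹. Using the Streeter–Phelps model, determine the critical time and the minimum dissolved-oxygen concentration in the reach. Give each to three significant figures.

t_c ≈ 1.24 d; minimum DO ≈ 6.65 mg/L

Mixed DO = (18.6×8.68 + 2.93×3.48)/(18.6+2.93) = 171.6/21.53 = 7.972 mg/L.
Mixed L₀ = (18.6×2.56 + 2.93×79.3)/(21.53) = 280.0/21.53 = 13.00 mg/L.
Initial deficit D₀ = C_s − DO₀ = 10.2 − 7.972 = 2.228 mg/L.
t_c = (1/0.4800) ln[(0.829/0.349)(1 − 2.228×0.4800/(0.349×13.00))] = 2.083 × ln(1.816) = 1.243 d.
D_c = (0.349/0.829) × 13.00 × e^(−0.349×1.243) = 0.4210 × 13.00 × 0.6481 = 3.548 mg/L.
Minimum DO = 10.2 − 3.548 = 6.652 mg/L.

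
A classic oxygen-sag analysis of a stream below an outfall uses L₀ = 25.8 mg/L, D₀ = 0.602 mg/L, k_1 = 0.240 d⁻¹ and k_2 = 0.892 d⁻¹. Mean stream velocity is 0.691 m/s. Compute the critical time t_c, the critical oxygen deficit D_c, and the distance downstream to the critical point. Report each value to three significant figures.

t_c ≈ 1.91 d; D_c ≈ 4.39 mg/L; x_c ≈ 114 km

At the critical point dD/dt = 0, so k_1 L₀ e^(−k_1 t) = k_2 D. Substituting D(t) from the Streeter–Phelps equation and solving for t gives
t_c = ln[(k_2/k_1)(1 − D₀(k_2−k_1)/(k_1 L₀))] / (k_2−k_1).
Here k_2−k_1 = 0.6520 d⁻¹ and 1 − D₀(k_2−k_1)/(k_1 L₀) = 1 − 0.602×0.6520/(0.240×25.8) = 0.9366, so
t_c = ln(3.717 × 0.9366) / 0.6520 = 1.247 / 0.6520 = 1.913 d.
L(t_c) = L₀ e^(−k_1 t_c) = 25.8 × 0.6318 = 16.30 mg/L, and at the critical point k_2 D_c = k_1 L, so D_c = (0.240/0.892) × 16.30 = 4.386 mg/L.
x_c = v t_c = 0.691 m/s × 1.913 d × 86400 s/d = 114200 m ≈ 114 km.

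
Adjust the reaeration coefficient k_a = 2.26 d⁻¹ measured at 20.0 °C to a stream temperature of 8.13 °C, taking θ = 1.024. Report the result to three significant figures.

k_a(T₂) = k_a(T₁) · θ^(T₂−T₁) = 2.26 × 1.024^(8.13−20.0)
= 2.26 × 1.024^-11.9 = 2.26 × 0.7546 = 1.705 d⁻¹.

k_a ≈ 1.71 d⁻¹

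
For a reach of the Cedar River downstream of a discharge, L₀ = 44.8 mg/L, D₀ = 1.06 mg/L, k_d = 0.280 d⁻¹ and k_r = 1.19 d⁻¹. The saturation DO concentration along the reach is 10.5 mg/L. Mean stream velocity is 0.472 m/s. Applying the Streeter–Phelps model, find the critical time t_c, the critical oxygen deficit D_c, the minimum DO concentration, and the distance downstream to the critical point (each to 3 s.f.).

At the critical point dD/dt = 0, so k_d L₀ e^(−k_d t) = k_r D. Substituting D(t) from the Streeter–Phelps equation and solving for t gives
t_c = ln[(k_r/k_d)(1 − D₀(k_r−k_d)/(k_d L₀))] / (k_r−k_d).
Here k_r−k_d = 0.9100 d⁻¹ and 1 − D₀(k_r−k_d)/(k_d L₀) = 1 − 1.06×0.9100/(0.280×44.8) = 0.9231, so
t_c = ln(4.250 × 0.9231) / 0.9100 = 1.367 / 0.9100 = 1.502 d.
L(t_c) = L₀ e^(−k_d t_c) = 44.8 × 0.6567 = 29.42 mg/L, and at the critical point k_r D_c = k_d L, so D_c = (0.280/1.19) × 29.42 = 6.922 mg/L.
Minimum DO = C_s − D_c = 10.5 − 6.922 = 3.578 mg/L.
x_c = v t_c = 0.472 m/s × 1.502 d × 86400 s/d = 61260 m ≈ 61.3 km.

t_c ≈ 1.50 d; D_c ≈ 6.92 mg/L; min DO ≈ 3.58 mg/L; x_c ≈ 61.3 km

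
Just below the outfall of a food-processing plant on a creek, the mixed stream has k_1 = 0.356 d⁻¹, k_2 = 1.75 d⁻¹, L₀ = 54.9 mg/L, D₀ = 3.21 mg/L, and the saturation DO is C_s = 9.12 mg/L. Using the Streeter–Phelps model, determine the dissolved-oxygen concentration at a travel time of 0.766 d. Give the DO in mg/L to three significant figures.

DO ≈ 1.28 mg/L

k_1 L₀/(k_2−k_1) = 0.356×54.9/(1.75−0.356) = 19.54/1.394 = 14.02 mg/L.
e^(−k_1 t) = e^(−0.356×0.7660) = 0.7613; e^(−k_2 t) = e^(−1.75×0.7660) = 0.2617.
D = 14.02 × (0.7613 − 0.2617) + 3.21 × 0.2617 = 7.005 + 0.8401 = 7.845 mg/L.
DO = C_s − D = 9.12 − 7.845 = 1.275 mg/L.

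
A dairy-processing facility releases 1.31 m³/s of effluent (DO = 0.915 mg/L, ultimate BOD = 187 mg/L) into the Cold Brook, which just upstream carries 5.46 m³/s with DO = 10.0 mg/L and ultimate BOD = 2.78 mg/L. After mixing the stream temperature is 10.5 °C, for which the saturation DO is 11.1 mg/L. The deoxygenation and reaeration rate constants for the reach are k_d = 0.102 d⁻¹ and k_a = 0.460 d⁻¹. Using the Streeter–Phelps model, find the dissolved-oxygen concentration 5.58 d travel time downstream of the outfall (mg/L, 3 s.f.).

Mixed DO = (5.46×10.0 + 1.31×0.915)/(5.46+1.31) = 55.80/6.770 = 8.242 mg/L.
Mixed L₀ = (5.46×2.78 + 1.31×187)/(6.770) = 260.1/6.770 = 38.43 mg/L.
Initial deficit D₀ = C_s − DO₀ = 11.1 − 8.242 = 2.858 mg/L.
D(5.58) = [0.102×38.43/(0.460−0.102)](e^(−0.102×5.58) − e^(−0.460×5.58)) + 2.858 e^(−0.460×5.58)
= 10.95 × (0.5660 − 0.07678) + 2.858 × 0.07678 = 5.576 mg/L.
DO = 11.1 − 5.576 = 5.524 mg/L.

DO ≈ 5.52 mg/L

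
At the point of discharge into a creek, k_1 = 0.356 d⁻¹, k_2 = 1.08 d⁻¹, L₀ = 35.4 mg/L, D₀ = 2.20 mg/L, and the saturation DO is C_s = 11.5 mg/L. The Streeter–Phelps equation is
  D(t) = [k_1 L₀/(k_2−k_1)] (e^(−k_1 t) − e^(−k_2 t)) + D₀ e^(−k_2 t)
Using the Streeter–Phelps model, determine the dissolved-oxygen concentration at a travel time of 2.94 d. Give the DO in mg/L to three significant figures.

k_1 L₀/(k_2−k_1) = 0.356×35.4/(1.08−0.356) = 12.60/0.7240 = 17.41 mg/L.
e^(−k_1 t) = e^(−0.356×2.940) = 0.3511; e^(−k_2 t) = e^(−1.08×2.940) = 0.04179.
D = 17.41 × (0.3511 − 0.04179) + 2.20 × 0.04179 = 5.384 + 0.09193 = 5.476 mg/L.
DO = C_s − D = 11.5 − 5.476 = 6.024 mg/L.

DO ≈ 6.02 mg/L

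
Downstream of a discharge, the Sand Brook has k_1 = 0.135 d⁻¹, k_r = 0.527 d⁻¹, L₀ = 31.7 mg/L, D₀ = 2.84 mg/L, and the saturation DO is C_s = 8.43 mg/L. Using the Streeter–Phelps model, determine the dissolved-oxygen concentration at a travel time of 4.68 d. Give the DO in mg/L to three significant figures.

k_1 L₀/(k_r−k_1) = 0.135×31.7/(0.527−0.135) = 4.280/0.3920 = 10.92 mg/L.
e^(−k_1 t) = e^(−0.135×4.680) = 0.5316; e^(−k_r t) = e^(−0.527×4.680) = 0.08489.
D = 10.92 × (0.5316 − 0.08489) + 2.84 × 0.08489 = 4.877 + 0.2411 = 5.118 mg/L.
DO = C_s − D = 8.43 − 5.118 = 3.312 mg/L.

DO ≈ 3.31 mg/L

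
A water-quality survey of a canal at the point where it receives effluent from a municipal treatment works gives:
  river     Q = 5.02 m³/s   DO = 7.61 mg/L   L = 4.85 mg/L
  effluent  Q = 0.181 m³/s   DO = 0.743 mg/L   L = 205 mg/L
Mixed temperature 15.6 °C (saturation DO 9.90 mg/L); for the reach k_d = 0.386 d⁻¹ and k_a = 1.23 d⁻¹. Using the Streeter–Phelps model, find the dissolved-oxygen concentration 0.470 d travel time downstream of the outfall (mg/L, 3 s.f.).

Mixed DO = (5.02×7.61 + 0.181×0.743)/(5.02+0.181) = 38.34/5.201 = 7.371 mg/L.
Mixed L₀ = (5.02×4.85 + 0.181×205)/(5.201) = 61.45/5.201 = 11.82 mg/L.
Initial deficit D₀ = C_s − DO₀ = 9.90 − 7.371 = 2.529 mg/L.
D(0.470) = [0.386×11.82/(1.23−0.386)](e^(−0.386×0.470) − e^(−1.23×0.470)) + 2.529 e^(−1.23×0.470)
= 5.404 × (0.8341 − 0.5610) + 2.529 × 0.5610 = 2.895 mg/L.
DO = 9.90 − 2.895 = 7.005 mg/L.

DO ≈ 7.01 mg/L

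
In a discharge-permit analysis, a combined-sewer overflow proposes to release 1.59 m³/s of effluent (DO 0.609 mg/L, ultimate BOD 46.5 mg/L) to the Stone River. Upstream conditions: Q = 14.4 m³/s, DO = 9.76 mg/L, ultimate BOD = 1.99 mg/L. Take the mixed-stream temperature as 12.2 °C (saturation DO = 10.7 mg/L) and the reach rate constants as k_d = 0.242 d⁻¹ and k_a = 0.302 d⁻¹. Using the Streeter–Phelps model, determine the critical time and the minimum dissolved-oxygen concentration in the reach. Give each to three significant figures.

t_c ≈ 2.46 d; minimum DO ≈ 7.86 mg/L

Mixed DO = (14.4×9.76 + 1.59×0.609)/(14.4+1.59) = 141.5/15.99 = 8.850 mg/L.
Mixed L₀ = (14.4×1.99 + 1.59×46.5)/(15.99) = 102.6/15.99 = 6.416 mg/L.
Initial deficit D₀ = C_s − DO₀ = 10.7 − 8.850 = 1.850 mg/L.
t_c = (1/0.06000) ln[(0.302/0.242)(1 − 1.850×0.06000/(0.242×6.416))] = 16.67 × ln(1.159) = 2.455 d.
D_c = (0.242/0.302) × 6.416 × e^(−0.242×2.455) = 0.8013 × 6.416 × 0.5520 = 2.838 mg/L.
Minimum DO = 10.7 − 2.838 = 7.862 mg/L.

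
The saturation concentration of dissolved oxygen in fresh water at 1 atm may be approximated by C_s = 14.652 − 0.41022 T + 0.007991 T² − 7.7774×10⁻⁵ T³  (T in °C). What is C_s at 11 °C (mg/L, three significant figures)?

C_s ≈ 11.0 mg/L

C_s = 14.652 − 0.41022×11 + 0.007991×11² − 7.7774×10⁻⁵×11³ = 11.00 mg/L.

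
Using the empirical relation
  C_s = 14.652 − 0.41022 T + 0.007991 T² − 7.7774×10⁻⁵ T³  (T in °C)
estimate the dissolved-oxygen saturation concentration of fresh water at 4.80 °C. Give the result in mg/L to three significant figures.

C_s = 14.652 − 0.41022×4.80 + 0.007991×4.80² − 7.7774×10⁻⁵×4.80³ = 12.86 mg/L.

C_s ≈ 12.9 mg/L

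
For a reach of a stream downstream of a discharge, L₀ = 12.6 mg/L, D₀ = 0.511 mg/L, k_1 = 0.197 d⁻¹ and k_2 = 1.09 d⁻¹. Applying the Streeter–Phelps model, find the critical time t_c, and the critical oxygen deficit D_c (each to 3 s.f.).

With k_2/k_1 = 5.533 and 1 − D₀(k_2−k_1)/(k_1 L₀) = 0.8162,
t_c = ln(5.533 × 0.8162) / (1.09 − 0.197) = ln(4.516) / 0.8930 = 1.508/0.8930 = 1.688 d.
L(t_c) = L₀ e^(−k_1 t_c) = 12.6 × 0.7171 = 9.035 mg/L, and at the critical point k_2 D_c = k_1 L, so D_c = (0.197/1.09) × 9.035 = 1.633 mg/L.

t_c ≈ 1.69 d; D_c ≈ 1.63 mg/L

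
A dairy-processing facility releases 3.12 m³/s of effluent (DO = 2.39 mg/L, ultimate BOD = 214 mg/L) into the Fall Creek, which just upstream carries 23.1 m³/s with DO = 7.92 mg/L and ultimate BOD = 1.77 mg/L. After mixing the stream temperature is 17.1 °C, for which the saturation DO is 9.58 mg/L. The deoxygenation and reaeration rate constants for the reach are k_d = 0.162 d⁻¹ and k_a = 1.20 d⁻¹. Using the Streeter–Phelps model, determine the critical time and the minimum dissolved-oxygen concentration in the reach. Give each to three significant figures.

t_c ≈ 1.16 d; minimum DO ≈ 6.56 mg/L

Mixed DO = (23.1×7.92 + 3.12×2.39)/(23.1+3.12) = 190.4/26.22 = 7.262 mg/L.
Mixed L₀ = (23.1×1.77 + 3.12×214)/(26.22) = 708.6/26.22 = 27.02 mg/L.
Initial deficit D₀ = C_s − DO₀ = 9.58 − 7.262 = 2.318 mg/L.
t_c = (1/1.038) ln[(1.20/0.162)(1 − 2.318×1.038/(0.162×27.02))] = 0.9634 × ln(3.336) = 1.161 d.
D_c = (0.162/1.20) × 27.02 × e^(−0.162×1.161) = 0.1350 × 27.02 × 0.8286 = 3.023 mg/L.
Minimum DO = 9.58 − 3.023 = 6.557 mg/L.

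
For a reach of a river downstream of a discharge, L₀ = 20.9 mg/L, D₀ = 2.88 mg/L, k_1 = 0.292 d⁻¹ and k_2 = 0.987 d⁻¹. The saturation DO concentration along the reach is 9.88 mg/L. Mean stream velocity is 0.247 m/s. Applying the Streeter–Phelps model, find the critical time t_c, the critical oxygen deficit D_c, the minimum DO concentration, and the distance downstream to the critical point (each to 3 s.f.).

t_c ≈ 1.18 d; D_c ≈ 4.38 mg/L; min DO ≈ 5.50 mg/L; x_c ≈ 25.2 km

At the critical point dD/dt = 0, so k_1 L₀ e^(−k_1 t) = k_2 D. Substituting D(t) from the Streeter–Phelps equation and solving for t gives
t_c = ln[(k_2/k_1)(1 − D₀(k_2−k_1)/(k_1 L₀))] / (k_2−k_1).
Here k_2−k_1 = 0.6950 d⁻¹ and 1 − D₀(k_2−k_1)/(k_1 L₀) = 1 − 2.88×0.6950/(0.292×20.9) = 0.6720, so
t_c = ln(3.380 × 0.6720) / 0.6950 = 0.8204 / 0.6950 = 1.181 d.
L(t_c) = L₀ e^(−k_1 t_c) = 20.9 × 0.7084 = 14.81 mg/L, and at the critical point k_2 D_c = k_1 L, so D_c = (0.292/0.987) × 14.81 = 4.380 mg/L.
Minimum DO = C_s − D_c = 9.88 − 4.380 = 5.500 mg/L.
x_c = v t_c = 0.247 m/s × 1.181 d × 86400 s/d = 25190 m ≈ 25.2 km.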